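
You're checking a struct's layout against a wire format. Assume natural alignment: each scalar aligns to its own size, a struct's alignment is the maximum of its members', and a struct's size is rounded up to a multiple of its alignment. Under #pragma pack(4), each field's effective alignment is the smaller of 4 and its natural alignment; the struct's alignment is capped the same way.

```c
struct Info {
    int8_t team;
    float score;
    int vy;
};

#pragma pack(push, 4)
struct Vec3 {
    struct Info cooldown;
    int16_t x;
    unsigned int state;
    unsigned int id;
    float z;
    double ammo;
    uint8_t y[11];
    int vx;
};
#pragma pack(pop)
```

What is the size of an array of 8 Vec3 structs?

416

Info: @0: team [1B, align 1] → 1; +3 pad (align 4); @4: score [4B, align 4] → 8; @8: vy [4B, align 4] → 12; size 12, align 4
@0: cooldown [12B, align 4] → 12
@12: x [2B, align 2] → 14
+2 pad (align 4)
@16: state [4B, align 4] → 20
@20: id [4B, align 4] → 24
@24: z [4B, align 4] → 28
@28: ammo [8B, align 4] → 36
@36: y [11B, align 1] → 47
+1 pad (align 4)
@48: vx [4B, align 4] → 52
size 52, align 4
array of 8: 8 × 52 = 416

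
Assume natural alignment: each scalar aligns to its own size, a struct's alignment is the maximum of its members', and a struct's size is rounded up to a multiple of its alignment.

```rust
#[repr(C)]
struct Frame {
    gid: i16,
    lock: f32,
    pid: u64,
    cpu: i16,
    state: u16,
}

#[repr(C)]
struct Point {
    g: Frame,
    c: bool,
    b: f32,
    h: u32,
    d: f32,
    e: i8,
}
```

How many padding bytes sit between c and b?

Frame: 0..2  gid  (2B, 2-aligned); 2..4  -- padding (2B); 4..8  lock  (4B, 4-aligned); 8..16  pid  (8B, 8-aligned); 16..18  cpu  (2B, 2-aligned); 18..20  state  (2B, 2-aligned); 20..24  -- tail padding (4B); sizeof = 24, alignof = 8
0..24  g  (24B, 8-aligned)
24..25  c  (1B, 1-aligned)
25..28  -- padding (3B)
28..32  b  (4B, 4-aligned)

3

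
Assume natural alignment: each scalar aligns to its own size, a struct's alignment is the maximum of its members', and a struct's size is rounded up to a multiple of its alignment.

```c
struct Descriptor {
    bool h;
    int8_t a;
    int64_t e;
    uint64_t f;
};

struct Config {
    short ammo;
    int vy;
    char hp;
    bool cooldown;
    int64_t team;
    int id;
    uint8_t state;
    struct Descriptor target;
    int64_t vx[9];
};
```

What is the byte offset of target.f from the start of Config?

Descriptor: 0..1  h  (1B, 1-aligned); 1..2  a  (1B, 1-aligned); 2..8  -- padding (6B); 8..16  e  (8B, 8-aligned); 16..24  f  (8B, 8-aligned); sizeof = 24, alignof = 8
0..2  ammo  (2B, 2-aligned)
2..4  -- padding (2B)
4..8  vy  (4B, 4-aligned)
8..9  hp  (1B, 1-aligned)
9..10  cooldown  (1B, 1-aligned)
10..16  -- padding (6B)
16..24  team  (8B, 8-aligned)
24..28  id  (4B, 4-aligned)
28..29  state  (1B, 1-aligned)
29..32  -- padding (3B)
32..56  target  (24B, 8-aligned)
within Descriptor: f at 16
32 + 16 = 48

48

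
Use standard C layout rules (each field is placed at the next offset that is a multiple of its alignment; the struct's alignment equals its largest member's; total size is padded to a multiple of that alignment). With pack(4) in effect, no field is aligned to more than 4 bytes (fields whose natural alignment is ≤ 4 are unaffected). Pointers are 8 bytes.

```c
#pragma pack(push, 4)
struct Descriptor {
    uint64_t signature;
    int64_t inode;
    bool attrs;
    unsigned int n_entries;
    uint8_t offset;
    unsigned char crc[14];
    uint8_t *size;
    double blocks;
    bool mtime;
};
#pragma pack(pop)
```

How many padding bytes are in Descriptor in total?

7

0..8  signature  (8B, 4-aligned)
8..16  inode  (8B, 4-aligned)
16..17  attrs  (1B, 1-aligned)
17..20  -- padding (3B)
20..24  n_entries  (4B, 4-aligned)
24..25  offset  (1B, 1-aligned)
25..39  crc  (14B, 1-aligned)
39..40  -- padding (1B)
40..48  size  (8B, 4-aligned)
48..56  blocks  (8B, 4-aligned)
56..57  mtime  (1B, 1-aligned)
57..60  -- tail padding (3B)
sizeof = 60, alignof = 4
data bytes 53, size 60 → padding 7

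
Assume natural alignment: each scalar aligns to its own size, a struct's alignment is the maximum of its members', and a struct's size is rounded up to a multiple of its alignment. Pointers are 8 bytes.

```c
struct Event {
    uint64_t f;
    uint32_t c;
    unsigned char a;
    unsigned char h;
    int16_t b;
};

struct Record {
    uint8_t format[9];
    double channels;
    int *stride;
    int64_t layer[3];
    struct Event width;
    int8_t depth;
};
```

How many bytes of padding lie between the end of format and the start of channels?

7

Event: @0: f [8B, align 8] → 8; @8: c [4B, align 4] → 12; @12: a [1B, align 1] → 13; @13: h [1B, align 1] → 14; @14: b [2B, align 2] → 16; size 16, align 8
@0: format [9B, align 1] → 9
+7 pad (align 8)
@16: channels [8B, align 8] → 24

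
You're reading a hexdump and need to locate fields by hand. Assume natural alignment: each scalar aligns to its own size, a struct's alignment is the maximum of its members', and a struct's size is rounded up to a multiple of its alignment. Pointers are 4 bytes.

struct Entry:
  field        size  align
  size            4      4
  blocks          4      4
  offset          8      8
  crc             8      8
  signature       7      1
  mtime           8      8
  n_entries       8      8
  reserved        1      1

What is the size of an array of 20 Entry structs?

1120

@0: size [4B, align 4] → 4
@4: blocks [4B, align 4] → 8
@8: offset [8B, align 8] → 16
@16: crc [8B, align 8] → 24
@24: signature [7B, align 1] → 31
+1 pad (align 8)
@32: mtime [8B, align 8] → 40
@40: n_entries [8B, align 8] → 48
@48: reserved [1B, align 1] → 49
+7 tail pad (align 8)
size 56, align 8
array of 20: 20 × 56 = 1120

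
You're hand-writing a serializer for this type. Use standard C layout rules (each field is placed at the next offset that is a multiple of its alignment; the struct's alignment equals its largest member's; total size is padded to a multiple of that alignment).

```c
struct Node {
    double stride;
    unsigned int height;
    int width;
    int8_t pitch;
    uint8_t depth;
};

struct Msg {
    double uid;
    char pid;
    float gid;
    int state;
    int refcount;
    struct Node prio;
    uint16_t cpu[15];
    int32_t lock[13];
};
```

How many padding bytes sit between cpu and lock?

Node: 0..8  stride  (8B, 8-aligned); 8..12  height  (4B, 4-aligned); 12..16  width  (4B, 4-aligned); 16..17  pitch  (1B, 1-aligned); 17..18  depth  (1B, 1-aligned); 18..24  -- tail padding (6B); sizeof = 24, alignof = 8
0..8  uid  (8B, 8-aligned)
8..9  pid  (1B, 1-aligned)
9..12  -- padding (3B)
12..16  gid  (4B, 4-aligned)
16..20  state  (4B, 4-aligned)
20..24  refcount  (4B, 4-aligned)
24..48  prio  (24B, 8-aligned)
48..78  cpu  (30B, 2-aligned)
78..80  -- padding (2B)
80..132  lock  (52B, 4-aligned)

2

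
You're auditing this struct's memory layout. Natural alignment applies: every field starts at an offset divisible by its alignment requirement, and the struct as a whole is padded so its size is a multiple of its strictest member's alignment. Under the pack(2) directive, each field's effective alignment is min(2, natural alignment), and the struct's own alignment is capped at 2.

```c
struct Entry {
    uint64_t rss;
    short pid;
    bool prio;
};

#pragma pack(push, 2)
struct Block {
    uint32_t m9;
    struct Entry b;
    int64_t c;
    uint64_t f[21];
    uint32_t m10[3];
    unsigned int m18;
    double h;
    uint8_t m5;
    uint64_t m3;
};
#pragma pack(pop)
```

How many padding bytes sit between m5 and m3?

1

Entry: rss at 0 (size 8, align 8) → ends 8; pid at 8 (size 2, align 2) → ends 10; prio at 10 (size 1, align 1) → ends 11; tail pad 5 to reach multiple of 8; total 16 bytes, alignment 8
m9 at 0 (size 4, align 2) → ends 4
b at 4 (size 16, align 2) → ends 20
c at 20 (size 8, align 2) → ends 28
f at 28 (size 168, align 2) → ends 196
m10 at 196 (size 12, align 2) → ends 208
m18 at 208 (size 4, align 2) → ends 212
h at 212 (size 8, align 2) → ends 220
m5 at 220 (size 1, align 1) → ends 221
pad 1 to align 2 for m3
m3 at 222 (size 8, align 2) → ends 230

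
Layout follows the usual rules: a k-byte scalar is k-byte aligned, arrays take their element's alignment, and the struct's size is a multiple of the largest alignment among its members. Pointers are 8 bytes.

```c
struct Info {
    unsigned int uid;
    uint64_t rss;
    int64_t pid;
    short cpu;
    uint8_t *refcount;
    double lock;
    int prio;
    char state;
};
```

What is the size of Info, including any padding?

56

0..4  uid  (4B, 4-aligned)
4..8  -- padding (4B)
8..16  rss  (8B, 8-aligned)
16..24  pid  (8B, 8-aligned)
24..26  cpu  (2B, 2-aligned)
26..32  -- padding (6B)
32..40  refcount  (8B, 8-aligned)
40..48  lock  (8B, 8-aligned)
48..52  prio  (4B, 4-aligned)
52..53  state  (1B, 1-aligned)
53..56  -- tail padding (3B)
sizeof = 56, alignof = 8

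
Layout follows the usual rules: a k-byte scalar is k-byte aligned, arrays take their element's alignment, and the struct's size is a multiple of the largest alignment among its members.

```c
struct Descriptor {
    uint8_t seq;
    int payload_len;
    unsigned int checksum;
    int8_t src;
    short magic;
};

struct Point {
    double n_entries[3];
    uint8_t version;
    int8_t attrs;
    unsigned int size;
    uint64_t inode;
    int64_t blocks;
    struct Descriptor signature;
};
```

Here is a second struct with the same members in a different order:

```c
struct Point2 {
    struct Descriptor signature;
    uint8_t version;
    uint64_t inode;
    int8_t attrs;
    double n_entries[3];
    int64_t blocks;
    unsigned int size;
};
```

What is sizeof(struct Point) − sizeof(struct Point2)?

Descriptor: @0: seq [1B, align 1] → 1; +3 pad (align 4); @4: payload_len [4B, align 4] → 8; @8: checksum [4B, align 4] → 12; @12: src [1B, align 1] → 13; +1 pad (align 2); @14: magic [2B, align 2] → 16; size 16, align 4
@0: n_entries [24B, align 8] → 24
@24: version [1B, align 1] → 25
@25: attrs [1B, align 1] → 26
+2 pad (align 4)
@28: size [4B, align 4] → 32
@32: inode [8B, align 8] → 40
@40: blocks [8B, align 8] → 48
@48: signature [16B, align 4] → 64
size 64, align 8
— Point2 —
@0: signature [16B, align 4] → 16
@16: version [1B, align 1] → 17
+7 pad (align 8)
@24: inode [8B, align 8] → 32
@32: attrs [1B, align 1] → 33
+7 pad (align 8)
@40: n_entries [24B, align 8] → 64
@64: blocks [8B, align 8] → 72
@72: size [4B, align 4] → 76
+4 tail pad (align 8)
size 80, align 8
64 − 80 = -16

-16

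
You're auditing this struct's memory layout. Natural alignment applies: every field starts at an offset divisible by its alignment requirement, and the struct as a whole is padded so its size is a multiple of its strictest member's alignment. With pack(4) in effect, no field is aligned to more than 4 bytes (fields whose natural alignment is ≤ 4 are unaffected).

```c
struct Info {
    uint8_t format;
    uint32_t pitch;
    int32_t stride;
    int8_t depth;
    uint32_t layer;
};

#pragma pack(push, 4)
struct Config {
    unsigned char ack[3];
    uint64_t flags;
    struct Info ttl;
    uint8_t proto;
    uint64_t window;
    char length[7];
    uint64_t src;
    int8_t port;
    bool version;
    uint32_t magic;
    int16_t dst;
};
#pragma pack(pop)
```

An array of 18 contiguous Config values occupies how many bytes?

1296

Info: 0..1  format  (1B, 1-aligned); 1..4  -- padding (3B); 4..8  pitch  (4B, 4-aligned); 8..12  stride  (4B, 4-aligned); 12..13  depth  (1B, 1-aligned); 13..16  -- padding (3B); 16..20  layer  (4B, 4-aligned); sizeof = 20, alignof = 4
0..3  ack  (3B, 1-aligned)
3..4  -- padding (1B)
4..12  flags  (8B, 4-aligned)
12..32  ttl  (20B, 4-aligned)
32..33  proto  (1B, 1-aligned)
33..36  -- padding (3B)
36..44  window  (8B, 4-aligned)
44..51  length  (7B, 1-aligned)
51..52  -- padding (1B)
52..60  src  (8B, 4-aligned)
60..61  port  (1B, 1-aligned)
61..62  version  (1B, 1-aligned)
62..64  -- padding (2B)
64..68  magic  (4B, 4-aligned)
68..70  dst  (2B, 2-aligned)
70..72  -- tail padding (2B)
sizeof = 72, alignof = 4
array of 18: 18 × 72 = 1296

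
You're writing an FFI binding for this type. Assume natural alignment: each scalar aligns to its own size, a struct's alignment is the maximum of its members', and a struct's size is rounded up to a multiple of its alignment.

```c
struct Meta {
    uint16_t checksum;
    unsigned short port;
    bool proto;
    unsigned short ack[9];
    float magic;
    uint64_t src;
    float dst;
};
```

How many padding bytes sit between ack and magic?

0..2  checksum  (2B, 2-aligned)
2..4  port  (2B, 2-aligned)
4..5  proto  (1B, 1-aligned)
5..6  -- padding (1B)
6..24  ack  (18B, 2-aligned)
24..28  magic  (4B, 4-aligned)

0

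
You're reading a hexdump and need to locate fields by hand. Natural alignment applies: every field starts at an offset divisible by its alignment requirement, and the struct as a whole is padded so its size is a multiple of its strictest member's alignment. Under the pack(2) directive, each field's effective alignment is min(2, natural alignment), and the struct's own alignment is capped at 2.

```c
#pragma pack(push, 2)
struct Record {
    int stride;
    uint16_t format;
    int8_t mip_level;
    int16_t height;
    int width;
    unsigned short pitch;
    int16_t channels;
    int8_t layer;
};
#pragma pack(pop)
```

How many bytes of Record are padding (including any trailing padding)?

0..4  stride  (4B, 2-aligned)
4..6  format  (2B, 2-aligned)
6..7  mip_level  (1B, 1-aligned)
7..8  -- padding (1B)
8..10  height  (2B, 2-aligned)
10..14  width  (4B, 2-aligned)
14..16  pitch  (2B, 2-aligned)
16..18  channels  (2B, 2-aligned)
18..19  layer  (1B, 1-aligned)
19..20  -- tail padding (1B)
sizeof = 20, alignof = 2
data bytes 18, size 20 → padding 2

2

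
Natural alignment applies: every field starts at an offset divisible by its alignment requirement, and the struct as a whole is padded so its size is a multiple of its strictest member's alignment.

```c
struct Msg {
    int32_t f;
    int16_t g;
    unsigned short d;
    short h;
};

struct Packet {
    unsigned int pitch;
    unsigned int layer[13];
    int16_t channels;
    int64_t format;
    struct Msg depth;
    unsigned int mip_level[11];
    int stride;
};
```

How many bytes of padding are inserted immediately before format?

6

Msg: f at 0 (size 4, align 4) → ends 4; g at 4 (size 2, align 2) → ends 6; d at 6 (size 2, align 2) → ends 8; h at 8 (size 2, align 2) → ends 10; tail pad 2 to reach multiple of 4; total 12 bytes, alignment 4
pitch at 0 (size 4, align 4) → ends 4
layer at 4 (size 52, align 4) → ends 56
channels at 56 (size 2, align 2) → ends 58
pad 6 to align 8 for format
format at 64 (size 8, align 8) → ends 72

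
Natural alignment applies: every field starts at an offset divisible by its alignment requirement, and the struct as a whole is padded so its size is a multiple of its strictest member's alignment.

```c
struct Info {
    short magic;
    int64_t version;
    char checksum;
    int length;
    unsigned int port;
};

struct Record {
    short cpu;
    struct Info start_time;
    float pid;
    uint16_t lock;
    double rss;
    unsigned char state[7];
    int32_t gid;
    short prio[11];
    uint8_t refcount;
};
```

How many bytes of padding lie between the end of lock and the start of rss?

Info: @0: magic [2B, align 2] → 2; +6 pad (align 8); @8: version [8B, align 8] → 16; @16: checksum [1B, align 1] → 17; +3 pad (align 4); @20: length [4B, align 4] → 24; @24: port [4B, align 4] → 28; +4 tail pad (align 8); size 32, align 8
@0: cpu [2B, align 2] → 2
+6 pad (align 8)
@8: start_time [32B, align 8] → 40
@40: pid [4B, align 4] → 44
@44: lock [2B, align 2] → 46
+2 pad (align 8)
@48: rss [8B, align 8] → 56

2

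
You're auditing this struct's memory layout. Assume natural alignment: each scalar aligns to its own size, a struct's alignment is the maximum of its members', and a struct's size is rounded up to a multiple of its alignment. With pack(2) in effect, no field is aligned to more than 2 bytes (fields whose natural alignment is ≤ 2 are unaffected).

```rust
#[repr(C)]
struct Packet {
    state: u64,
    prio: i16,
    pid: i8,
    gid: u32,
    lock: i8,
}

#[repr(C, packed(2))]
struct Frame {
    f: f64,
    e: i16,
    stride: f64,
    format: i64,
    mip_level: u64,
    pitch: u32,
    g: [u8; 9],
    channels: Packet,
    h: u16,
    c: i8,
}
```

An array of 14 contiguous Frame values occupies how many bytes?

1064

Packet: 0..8  state  (8B, 8-aligned); 8..10  prio  (2B, 2-aligned); 10..11  pid  (1B, 1-aligned); 11..12  -- padding (1B); 12..16  gid  (4B, 4-aligned); 16..17  lock  (1B, 1-aligned); 17..24  -- tail padding (7B); sizeof = 24, alignof = 8
0..8  f  (8B, 2-aligned)
8..10  e  (2B, 2-aligned)
10..18  stride  (8B, 2-aligned)
18..26  format  (8B, 2-aligned)
26..34  mip_level  (8B, 2-aligned)
34..38  pitch  (4B, 2-aligned)
38..47  g  (9B, 1-aligned)
47..48  -- padding (1B)
48..72  channels  (24B, 2-aligned)
72..74  h  (2B, 2-aligned)
74..75  c  (1B, 1-aligned)
75..76  -- tail padding (1B)
sizeof = 76, alignof = 2
array of 14: 14 × 76 = 1064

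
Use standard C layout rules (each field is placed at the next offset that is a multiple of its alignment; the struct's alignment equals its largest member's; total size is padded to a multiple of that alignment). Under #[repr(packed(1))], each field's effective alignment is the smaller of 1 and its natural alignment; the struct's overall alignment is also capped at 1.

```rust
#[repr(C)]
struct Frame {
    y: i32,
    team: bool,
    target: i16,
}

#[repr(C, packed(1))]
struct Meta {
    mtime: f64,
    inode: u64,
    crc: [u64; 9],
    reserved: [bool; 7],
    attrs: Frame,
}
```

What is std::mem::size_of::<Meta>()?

103 bytes

Frame: 0..4  y  (4B, 4-aligned); 4..5  team  (1B, 1-aligned); 5..6  -- padding (1B); 6..8  target  (2B, 2-aligned); sizeof = 8, alignof = 4
0..8  mtime  (8B, 1-aligned)
8..16  inode  (8B, 1-aligned)
16..88  crc  (72B, 1-aligned)
88..95  reserved  (7B, 1-aligned)
95..103  attrs  (8B, 1-aligned)
sizeof = 103, alignof = 1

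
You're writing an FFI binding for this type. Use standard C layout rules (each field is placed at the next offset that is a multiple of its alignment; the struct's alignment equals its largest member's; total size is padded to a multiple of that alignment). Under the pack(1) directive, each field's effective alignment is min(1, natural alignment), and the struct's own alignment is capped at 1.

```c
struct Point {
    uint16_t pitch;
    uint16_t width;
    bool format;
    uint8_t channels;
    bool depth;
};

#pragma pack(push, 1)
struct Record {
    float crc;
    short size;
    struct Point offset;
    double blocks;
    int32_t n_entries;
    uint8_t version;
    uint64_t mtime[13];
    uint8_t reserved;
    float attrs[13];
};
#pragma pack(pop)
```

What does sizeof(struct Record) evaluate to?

184 bytes

Point: 0..2  pitch  (2B, 2-aligned); 2..4  width  (2B, 2-aligned); 4..5  format  (1B, 1-aligned); 5..6  channels  (1B, 1-aligned); 6..7  depth  (1B, 1-aligned); 7..8  -- tail padding (1B); sizeof = 8, alignof = 2
0..4  crc  (4B, 1-aligned)
4..6  size  (2B, 1-aligned)
6..14  offset  (8B, 1-aligned)
14..22  blocks  (8B, 1-aligned)
22..26  n_entries  (4B, 1-aligned)
26..27  version  (1B, 1-aligned)
27..131  mtime  (104B, 1-aligned)
131..132  reserved  (1B, 1-aligned)
132..184  attrs  (52B, 1-aligned)
sizeof = 184, alignof = 1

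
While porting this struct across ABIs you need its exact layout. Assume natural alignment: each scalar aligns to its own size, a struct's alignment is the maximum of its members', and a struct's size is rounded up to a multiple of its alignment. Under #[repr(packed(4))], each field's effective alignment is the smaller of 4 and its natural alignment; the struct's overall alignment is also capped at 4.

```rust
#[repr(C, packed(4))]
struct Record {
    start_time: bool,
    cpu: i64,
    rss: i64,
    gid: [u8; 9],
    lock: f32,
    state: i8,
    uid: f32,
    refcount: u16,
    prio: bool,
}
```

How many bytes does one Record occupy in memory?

48 bytes

0..1  start_time  (1B, 1-aligned)
1..4  -- padding (3B)
4..12  cpu  (8B, 4-aligned)
12..20  rss  (8B, 4-aligned)
20..29  gid  (9B, 1-aligned)
29..32  -- padding (3B)
32..36  lock  (4B, 4-aligned)
36..37  state  (1B, 1-aligned)
37..40  -- padding (3B)
40..44  uid  (4B, 4-aligned)
44..46  refcount  (2B, 2-aligned)
46..47  prio  (1B, 1-aligned)
47..48  -- tail padding (1B)
sizeof = 48, alignof = 4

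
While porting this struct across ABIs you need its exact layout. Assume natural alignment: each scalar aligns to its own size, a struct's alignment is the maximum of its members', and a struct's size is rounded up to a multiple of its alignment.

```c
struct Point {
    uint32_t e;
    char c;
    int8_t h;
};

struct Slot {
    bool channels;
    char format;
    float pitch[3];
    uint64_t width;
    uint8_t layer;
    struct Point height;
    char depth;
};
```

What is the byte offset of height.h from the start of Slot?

Point: @0: e [4B, align 4] → 4; @4: c [1B, align 1] → 5; @5: h [1B, align 1] → 6; +2 tail pad (align 4); size 8, align 4
@0: channels [1B, align 1] → 1
@1: format [1B, align 1] → 2
+2 pad (align 4)
@4: pitch [12B, align 4] → 16
@16: width [8B, align 8] → 24
@24: layer [1B, align 1] → 25
+3 pad (align 4)
@28: height [8B, align 4] → 36
within Point: h at 5
28 + 5 = 33

33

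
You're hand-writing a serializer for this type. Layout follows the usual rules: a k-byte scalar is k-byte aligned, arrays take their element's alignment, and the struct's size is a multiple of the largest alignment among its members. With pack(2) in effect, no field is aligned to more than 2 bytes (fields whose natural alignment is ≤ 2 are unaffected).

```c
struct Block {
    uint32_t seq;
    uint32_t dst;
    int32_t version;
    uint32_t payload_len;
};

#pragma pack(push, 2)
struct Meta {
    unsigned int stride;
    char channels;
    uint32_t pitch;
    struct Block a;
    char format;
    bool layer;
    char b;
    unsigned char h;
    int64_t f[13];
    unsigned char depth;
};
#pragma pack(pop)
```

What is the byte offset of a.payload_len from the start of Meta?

Block: @0: seq [4B, align 4] → 4; @4: dst [4B, align 4] → 8; @8: version [4B, align 4] → 12; @12: payload_len [4B, align 4] → 16; size 16, align 4
@0: stride [4B, align 2] → 4
@4: channels [1B, align 1] → 5
+1 pad (align 2)
@6: pitch [4B, align 2] → 10
@10: a [16B, align 2] → 26
within Block: payload_len at 12
10 + 12 = 22

22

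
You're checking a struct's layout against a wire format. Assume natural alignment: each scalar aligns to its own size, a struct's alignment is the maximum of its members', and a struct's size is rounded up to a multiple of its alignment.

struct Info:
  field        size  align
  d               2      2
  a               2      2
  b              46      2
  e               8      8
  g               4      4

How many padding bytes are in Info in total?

10

d at 0 (size 2, align 2) → ends 2
a at 2 (size 2, align 2) → ends 4
b at 4 (size 46, align 2) → ends 50
pad 6 to align 8 for e
e at 56 (size 8, align 8) → ends 64
g at 64 (size 4, align 4) → ends 68
tail pad 4 to reach multiple of 8
total 72 bytes, alignment 8
data bytes 62, size 72 → padding 10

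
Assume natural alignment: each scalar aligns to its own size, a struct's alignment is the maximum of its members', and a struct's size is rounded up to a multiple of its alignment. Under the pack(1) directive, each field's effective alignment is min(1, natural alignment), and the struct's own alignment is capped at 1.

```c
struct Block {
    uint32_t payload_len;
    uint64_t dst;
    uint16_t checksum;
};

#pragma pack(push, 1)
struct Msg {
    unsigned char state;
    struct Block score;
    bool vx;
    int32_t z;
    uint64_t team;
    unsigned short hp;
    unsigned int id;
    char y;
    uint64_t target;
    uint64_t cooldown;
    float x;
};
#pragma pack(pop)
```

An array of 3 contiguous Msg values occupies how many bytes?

Block: payload_len at 0 (size 4, align 4) → ends 4; pad 4 to align 8 for dst; dst at 8 (size 8, align 8) → ends 16; checksum at 16 (size 2, align 2) → ends 18; tail pad 6 to reach multiple of 8; total 24 bytes, alignment 8
state at 0 (size 1, align 1) → ends 1
score at 1 (size 24, align 1) → ends 25
vx at 25 (size 1, align 1) → ends 26
z at 26 (size 4, align 1) → ends 30
team at 30 (size 8, align 1) → ends 38
hp at 38 (size 2, align 1) → ends 40
id at 40 (size 4, align 1) → ends 44
y at 44 (size 1, align 1) → ends 45
target at 45 (size 8, align 1) → ends 53
cooldown at 53 (size 8, align 1) → ends 61
x at 61 (size 4, align 1) → ends 65
total 65 bytes, alignment 1
array of 3: 3 × 65 = 195

195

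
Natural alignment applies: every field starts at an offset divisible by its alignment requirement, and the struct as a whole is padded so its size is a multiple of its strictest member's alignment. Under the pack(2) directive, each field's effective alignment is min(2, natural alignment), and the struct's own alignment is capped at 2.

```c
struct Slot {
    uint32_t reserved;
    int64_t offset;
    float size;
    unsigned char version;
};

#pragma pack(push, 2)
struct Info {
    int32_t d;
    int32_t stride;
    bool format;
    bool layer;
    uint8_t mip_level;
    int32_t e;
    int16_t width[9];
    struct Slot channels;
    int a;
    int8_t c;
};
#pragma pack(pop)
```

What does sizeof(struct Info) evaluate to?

64

Slot: @0: reserved [4B, align 4] → 4; +4 pad (align 8); @8: offset [8B, align 8] → 16; @16: size [4B, align 4] → 20; @20: version [1B, align 1] → 21; +3 tail pad (align 8); size 24, align 8
@0: d [4B, align 2] → 4
@4: stride [4B, align 2] → 8
@8: format [1B, align 1] → 9
@9: layer [1B, align 1] → 10
@10: mip_level [1B, align 1] → 11
+1 pad (align 2)
@12: e [4B, align 2] → 16
@16: width [18B, align 2] → 34
@34: channels [24B, align 2] → 58
@58: a [4B, align 2] → 62
@62: c [1B, align 1] → 63
+1 tail pad (align 2)
size 64, align 2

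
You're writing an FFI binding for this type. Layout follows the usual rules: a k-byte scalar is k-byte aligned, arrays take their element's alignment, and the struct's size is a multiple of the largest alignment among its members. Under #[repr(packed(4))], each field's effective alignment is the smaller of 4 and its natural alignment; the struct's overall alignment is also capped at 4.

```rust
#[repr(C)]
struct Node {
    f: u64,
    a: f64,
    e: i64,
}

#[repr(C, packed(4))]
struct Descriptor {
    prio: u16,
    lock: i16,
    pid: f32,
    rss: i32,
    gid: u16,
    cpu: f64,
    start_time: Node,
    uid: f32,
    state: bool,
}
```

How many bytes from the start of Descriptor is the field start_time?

Node: f at 0 (size 8, align 8) → ends 8; a at 8 (size 8, align 8) → ends 16; e at 16 (size 8, align 8) → ends 24; total 24 bytes, alignment 8
prio at 0 (size 2, align 2) → ends 2
lock at 2 (size 2, align 2) → ends 4
pid at 4 (size 4, align 4) → ends 8
rss at 8 (size 4, align 4) → ends 12
gid at 12 (size 2, align 2) → ends 14
pad 2 to align 4 for cpu
cpu at 16 (size 8, align 4) → ends 24
start_time at 24 (size 24, align 4) → ends 48

24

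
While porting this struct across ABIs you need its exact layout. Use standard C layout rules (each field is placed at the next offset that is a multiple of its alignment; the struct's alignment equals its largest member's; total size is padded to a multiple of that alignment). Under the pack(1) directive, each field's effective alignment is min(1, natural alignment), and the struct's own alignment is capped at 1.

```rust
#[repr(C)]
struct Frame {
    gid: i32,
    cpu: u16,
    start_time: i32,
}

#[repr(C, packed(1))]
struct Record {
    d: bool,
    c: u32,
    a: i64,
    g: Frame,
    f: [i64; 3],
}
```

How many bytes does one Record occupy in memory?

Frame: gid at 0 (size 4, align 4) → ends 4; cpu at 4 (size 2, align 2) → ends 6; pad 2 to align 4 for start_time; start_time at 8 (size 4, align 4) → ends 12; total 12 bytes, alignment 4
d at 0 (size 1, align 1) → ends 1
c at 1 (size 4, align 1) → ends 5
a at 5 (size 8, align 1) → ends 13
g at 13 (size 12, align 1) → ends 25
f at 25 (size 24, align 1) → ends 49
total 49 bytes, alignment 1

49 bytes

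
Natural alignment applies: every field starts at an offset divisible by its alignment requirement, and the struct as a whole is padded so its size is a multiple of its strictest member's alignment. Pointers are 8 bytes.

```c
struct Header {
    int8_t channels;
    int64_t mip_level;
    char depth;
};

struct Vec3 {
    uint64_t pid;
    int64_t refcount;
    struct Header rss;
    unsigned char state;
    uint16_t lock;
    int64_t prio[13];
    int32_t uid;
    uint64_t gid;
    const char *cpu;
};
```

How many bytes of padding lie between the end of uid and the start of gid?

Header: 0..1  channels  (1B, 1-aligned); 1..8  -- padding (7B); 8..16  mip_level  (8B, 8-aligned); 16..17  depth  (1B, 1-aligned); 17..24  -- tail padding (7B); sizeof = 24, alignof = 8
0..8  pid  (8B, 8-aligned)
8..16  refcount  (8B, 8-aligned)
16..40  rss  (24B, 8-aligned)
40..41  state  (1B, 1-aligned)
41..42  -- padding (1B)
42..44  lock  (2B, 2-aligned)
44..48  -- padding (4B)
48..152  prio  (104B, 8-aligned)
152..156  uid  (4B, 4-aligned)
156..160  -- padding (4B)
160..168  gid  (8B, 8-aligned)

4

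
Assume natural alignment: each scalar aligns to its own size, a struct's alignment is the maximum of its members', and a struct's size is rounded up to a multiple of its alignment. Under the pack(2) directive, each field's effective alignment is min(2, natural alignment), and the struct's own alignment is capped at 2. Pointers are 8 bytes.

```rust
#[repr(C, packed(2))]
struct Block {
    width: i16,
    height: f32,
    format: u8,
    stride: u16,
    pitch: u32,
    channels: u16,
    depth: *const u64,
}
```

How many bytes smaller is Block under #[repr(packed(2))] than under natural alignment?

natural layout:
  0..2  width  (2B, 2-aligned)
  2..4  -- padding (2B)
  4..8  height  (4B, 4-aligned)
  8..9  format  (1B, 1-aligned)
  9..10  -- padding (1B)
  10..12  stride  (2B, 2-aligned)
  12..16  pitch  (4B, 4-aligned)
  16..18  channels  (2B, 2-aligned)
  18..24  -- padding (6B)
  24..32  depth  (8B, 8-aligned)
  sizeof = 32, alignof = 8
packed(2) layout:
  0..2  width  (2B, 2-aligned)
  2..6  height  (4B, 2-aligned)
  6..7  format  (1B, 1-aligned)
  7..8  -- padding (1B)
  8..10  stride  (2B, 2-aligned)
  10..14  pitch  (4B, 2-aligned)
  14..16  channels  (2B, 2-aligned)
  16..24  depth  (8B, 2-aligned)
  sizeof = 24, alignof = 2
32 − 24 = 8

8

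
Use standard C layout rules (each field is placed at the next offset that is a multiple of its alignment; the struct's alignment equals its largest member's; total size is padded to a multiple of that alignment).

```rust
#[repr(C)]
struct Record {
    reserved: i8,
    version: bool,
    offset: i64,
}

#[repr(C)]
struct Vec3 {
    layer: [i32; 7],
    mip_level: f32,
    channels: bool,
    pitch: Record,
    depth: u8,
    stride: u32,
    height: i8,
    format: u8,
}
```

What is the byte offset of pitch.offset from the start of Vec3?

Record: reserved at 0 (size 1, align 1) → ends 1; version at 1 (size 1, align 1) → ends 2; pad 6 to align 8 for offset; offset at 8 (size 8, align 8) → ends 16; total 16 bytes, alignment 8
layer at 0 (size 28, align 4) → ends 28
mip_level at 28 (size 4, align 4) → ends 32
channels at 32 (size 1, align 1) → ends 33
pad 7 to align 8 for pitch
pitch at 40 (size 16, align 8) → ends 56
within Record: offset at 8
40 + 8 = 48

48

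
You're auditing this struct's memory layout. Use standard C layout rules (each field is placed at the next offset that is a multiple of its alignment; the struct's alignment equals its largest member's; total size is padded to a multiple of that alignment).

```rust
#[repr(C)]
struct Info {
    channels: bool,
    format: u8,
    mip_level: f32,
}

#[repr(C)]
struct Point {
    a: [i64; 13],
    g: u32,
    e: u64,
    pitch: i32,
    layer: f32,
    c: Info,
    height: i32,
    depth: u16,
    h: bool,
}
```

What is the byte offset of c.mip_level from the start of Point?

Info: channels at 0 (size 1, align 1) → ends 1; format at 1 (size 1, align 1) → ends 2; pad 2 to align 4 for mip_level; mip_level at 4 (size 4, align 4) → ends 8; total 8 bytes, alignment 4
a at 0 (size 104, align 8) → ends 104
g at 104 (size 4, align 4) → ends 108
pad 4 to align 8 for e
e at 112 (size 8, align 8) → ends 120
pitch at 120 (size 4, align 4) → ends 124
layer at 124 (size 4, align 4) → ends 128
c at 128 (size 8, align 4) → ends 136
within Info: mip_level at 4
128 + 4 = 132

132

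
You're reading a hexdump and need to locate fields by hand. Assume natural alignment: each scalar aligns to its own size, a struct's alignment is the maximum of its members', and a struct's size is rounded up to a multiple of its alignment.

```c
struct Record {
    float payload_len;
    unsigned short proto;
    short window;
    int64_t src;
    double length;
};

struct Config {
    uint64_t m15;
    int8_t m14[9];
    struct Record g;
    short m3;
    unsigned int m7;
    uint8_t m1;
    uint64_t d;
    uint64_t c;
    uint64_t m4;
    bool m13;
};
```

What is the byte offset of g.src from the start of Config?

32

Record: payload_len at 0 (size 4, align 4) → ends 4; proto at 4 (size 2, align 2) → ends 6; window at 6 (size 2, align 2) → ends 8; src at 8 (size 8, align 8) → ends 16; length at 16 (size 8, align 8) → ends 24; total 24 bytes, alignment 8
m15 at 0 (size 8, align 8) → ends 8
m14 at 8 (size 9, align 1) → ends 17
pad 7 to align 8 for g
g at 24 (size 24, align 8) → ends 48
within Record: src at 8
24 + 8 = 32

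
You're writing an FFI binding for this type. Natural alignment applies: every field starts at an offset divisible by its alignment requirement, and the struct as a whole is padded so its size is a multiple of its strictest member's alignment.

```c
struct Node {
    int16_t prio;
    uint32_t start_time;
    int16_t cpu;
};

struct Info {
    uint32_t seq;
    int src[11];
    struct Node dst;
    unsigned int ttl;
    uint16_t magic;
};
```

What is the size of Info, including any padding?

68 bytes

Node: 0..2  prio  (2B, 2-aligned); 2..4  -- padding (2B); 4..8  start_time  (4B, 4-aligned); 8..10  cpu  (2B, 2-aligned); 10..12  -- tail padding (2B); sizeof = 12, alignof = 4
0..4  seq  (4B, 4-aligned)
4..48  src  (44B, 4-aligned)
48..60  dst  (12B, 4-aligned)
60..64  ttl  (4B, 4-aligned)
64..66  magic  (2B, 2-aligned)
66..68  -- tail padding (2B)
sizeof = 68, alignof = 4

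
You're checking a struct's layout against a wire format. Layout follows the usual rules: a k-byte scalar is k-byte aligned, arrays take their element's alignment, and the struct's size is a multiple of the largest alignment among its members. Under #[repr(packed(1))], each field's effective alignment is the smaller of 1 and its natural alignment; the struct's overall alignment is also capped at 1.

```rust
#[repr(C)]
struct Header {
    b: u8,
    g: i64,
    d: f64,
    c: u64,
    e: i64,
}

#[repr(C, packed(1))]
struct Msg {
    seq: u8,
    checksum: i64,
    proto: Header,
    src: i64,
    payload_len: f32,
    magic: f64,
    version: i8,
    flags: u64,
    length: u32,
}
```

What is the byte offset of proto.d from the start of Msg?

25

Header: b at 0 (size 1, align 1) → ends 1; pad 7 to align 8 for g; g at 8 (size 8, align 8) → ends 16; d at 16 (size 8, align 8) → ends 24; c at 24 (size 8, align 8) → ends 32; e at 32 (size 8, align 8) → ends 40; total 40 bytes, alignment 8
seq at 0 (size 1, align 1) → ends 1
checksum at 1 (size 8, align 1) → ends 9
proto at 9 (size 40, align 1) → ends 49
within Header: d at 16
9 + 16 = 25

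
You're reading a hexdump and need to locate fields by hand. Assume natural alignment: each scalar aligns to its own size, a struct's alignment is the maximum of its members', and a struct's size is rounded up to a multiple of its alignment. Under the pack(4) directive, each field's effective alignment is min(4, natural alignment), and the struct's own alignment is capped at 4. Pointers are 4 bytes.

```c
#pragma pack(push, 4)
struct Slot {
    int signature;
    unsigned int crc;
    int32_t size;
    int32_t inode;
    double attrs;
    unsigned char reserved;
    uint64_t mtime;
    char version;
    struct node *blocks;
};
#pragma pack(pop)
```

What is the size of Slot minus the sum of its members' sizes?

6

signature at 0 (size 4, align 4) → ends 4
crc at 4 (size 4, align 4) → ends 8
size at 8 (size 4, align 4) → ends 12
inode at 12 (size 4, align 4) → ends 16
attrs at 16 (size 8, align 4) → ends 24
reserved at 24 (size 1, align 1) → ends 25
pad 3 to align 4 for mtime
mtime at 28 (size 8, align 4) → ends 36
version at 36 (size 1, align 1) → ends 37
pad 3 to align 4 for blocks
blocks at 40 (size 4, align 4) → ends 44
total 44 bytes, alignment 4
data bytes 38, size 44 → padding 6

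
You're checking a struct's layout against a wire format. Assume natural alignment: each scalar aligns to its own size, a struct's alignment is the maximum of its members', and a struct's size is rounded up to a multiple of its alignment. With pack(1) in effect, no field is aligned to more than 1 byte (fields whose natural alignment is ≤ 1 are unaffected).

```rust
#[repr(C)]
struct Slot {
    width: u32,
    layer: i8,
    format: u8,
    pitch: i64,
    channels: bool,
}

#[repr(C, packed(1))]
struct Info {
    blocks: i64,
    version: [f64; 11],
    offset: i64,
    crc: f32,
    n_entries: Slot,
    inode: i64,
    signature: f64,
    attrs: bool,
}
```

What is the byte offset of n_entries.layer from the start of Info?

112

Slot: 0..4  width  (4B, 4-aligned); 4..5  layer  (1B, 1-aligned); 5..6  format  (1B, 1-aligned); 6..8  -- padding (2B); 8..16  pitch  (8B, 8-aligned); 16..17  channels  (1B, 1-aligned); 17..24  -- tail padding (7B); sizeof = 24, alignof = 8
0..8  blocks  (8B, 1-aligned)
8..96  version  (88B, 1-aligned)
96..104  offset  (8B, 1-aligned)
104..108  crc  (4B, 1-aligned)
108..132  n_entries  (24B, 1-aligned)
within Slot: layer at 4
108 + 4 = 112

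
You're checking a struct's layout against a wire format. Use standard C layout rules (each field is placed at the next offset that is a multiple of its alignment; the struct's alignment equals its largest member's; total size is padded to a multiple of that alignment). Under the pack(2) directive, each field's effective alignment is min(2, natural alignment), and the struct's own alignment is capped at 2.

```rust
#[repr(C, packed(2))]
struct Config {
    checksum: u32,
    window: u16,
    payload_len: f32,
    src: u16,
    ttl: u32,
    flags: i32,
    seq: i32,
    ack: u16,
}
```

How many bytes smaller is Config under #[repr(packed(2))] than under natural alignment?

6

natural layout:
  0..4  checksum  (4B, 4-aligned)
  4..6  window  (2B, 2-aligned)
  6..8  -- padding (2B)
  8..12  payload_len  (4B, 4-aligned)
  12..14  src  (2B, 2-aligned)
  14..16  -- padding (2B)
  16..20  ttl  (4B, 4-aligned)
  20..24  flags  (4B, 4-aligned)
  24..28  seq  (4B, 4-aligned)
  28..30  ack  (2B, 2-aligned)
  30..32  -- tail padding (2B)
  sizeof = 32, alignof = 4
packed(2) layout:
  0..4  checksum  (4B, 2-aligned)
  4..6  window  (2B, 2-aligned)
  6..10  payload_len  (4B, 2-aligned)
  10..12  src  (2B, 2-aligned)
  12..16  ttl  (4B, 2-aligned)
  16..20  flags  (4B, 2-aligned)
  20..24  seq  (4B, 2-aligned)
  24..26  ack  (2B, 2-aligned)
  sizeof = 26, alignof = 2
32 − 26 = 6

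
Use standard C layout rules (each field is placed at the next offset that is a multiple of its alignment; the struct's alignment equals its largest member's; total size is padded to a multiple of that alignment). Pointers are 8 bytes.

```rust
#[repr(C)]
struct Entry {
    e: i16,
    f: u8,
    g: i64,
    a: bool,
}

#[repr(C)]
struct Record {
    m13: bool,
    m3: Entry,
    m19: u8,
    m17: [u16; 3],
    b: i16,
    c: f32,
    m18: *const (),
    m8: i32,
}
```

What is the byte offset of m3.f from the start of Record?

10

Entry: e at 0 (size 2, align 2) → ends 2; f at 2 (size 1, align 1) → ends 3; pad 5 to align 8 for g; g at 8 (size 8, align 8) → ends 16; a at 16 (size 1, align 1) → ends 17; tail pad 7 to reach multiple of 8; total 24 bytes, alignment 8
m13 at 0 (size 1, align 1) → ends 1
pad 7 to align 8 for m3
m3 at 8 (size 24, align 8) → ends 32
within Entry: f at 2
8 + 2 = 10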